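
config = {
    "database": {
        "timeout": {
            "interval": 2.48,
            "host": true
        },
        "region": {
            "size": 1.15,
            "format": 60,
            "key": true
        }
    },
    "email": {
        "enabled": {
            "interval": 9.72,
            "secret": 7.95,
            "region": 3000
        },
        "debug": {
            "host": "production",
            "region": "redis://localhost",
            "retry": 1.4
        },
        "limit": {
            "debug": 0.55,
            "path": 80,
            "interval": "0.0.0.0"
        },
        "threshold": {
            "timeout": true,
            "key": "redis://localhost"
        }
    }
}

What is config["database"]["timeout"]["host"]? True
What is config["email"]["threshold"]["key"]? "redis://localhost"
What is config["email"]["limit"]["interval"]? "0.0.0.0"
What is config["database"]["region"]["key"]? True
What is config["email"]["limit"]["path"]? 80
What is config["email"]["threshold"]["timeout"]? True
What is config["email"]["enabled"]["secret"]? 7.95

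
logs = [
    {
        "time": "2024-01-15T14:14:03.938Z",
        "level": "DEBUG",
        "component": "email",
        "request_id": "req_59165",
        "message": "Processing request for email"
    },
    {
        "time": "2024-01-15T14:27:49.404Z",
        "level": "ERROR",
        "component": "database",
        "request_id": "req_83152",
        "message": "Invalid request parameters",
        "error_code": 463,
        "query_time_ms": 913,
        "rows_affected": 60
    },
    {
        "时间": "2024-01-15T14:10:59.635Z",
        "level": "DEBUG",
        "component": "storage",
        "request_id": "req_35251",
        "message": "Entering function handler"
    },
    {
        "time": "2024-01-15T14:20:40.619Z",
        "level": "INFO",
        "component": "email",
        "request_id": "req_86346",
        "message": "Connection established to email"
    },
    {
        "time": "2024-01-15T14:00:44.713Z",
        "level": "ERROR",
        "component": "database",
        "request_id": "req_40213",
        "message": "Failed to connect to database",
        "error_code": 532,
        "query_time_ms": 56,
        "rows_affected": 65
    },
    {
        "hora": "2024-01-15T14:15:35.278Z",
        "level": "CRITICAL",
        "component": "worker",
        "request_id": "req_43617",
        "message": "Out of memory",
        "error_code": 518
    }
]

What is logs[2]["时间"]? "2024-01-15T14:10:59.635Z"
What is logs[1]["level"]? "ERROR"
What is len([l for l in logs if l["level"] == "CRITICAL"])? 1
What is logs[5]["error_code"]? 518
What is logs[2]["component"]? "storage"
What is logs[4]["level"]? "ERROR"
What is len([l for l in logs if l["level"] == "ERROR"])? 2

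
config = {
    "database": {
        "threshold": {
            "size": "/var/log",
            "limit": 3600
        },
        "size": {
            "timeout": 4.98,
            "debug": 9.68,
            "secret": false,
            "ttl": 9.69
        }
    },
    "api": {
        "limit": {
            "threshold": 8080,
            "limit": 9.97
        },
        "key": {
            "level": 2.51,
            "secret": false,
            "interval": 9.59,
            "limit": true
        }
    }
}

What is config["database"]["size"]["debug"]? 9.68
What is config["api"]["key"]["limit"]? True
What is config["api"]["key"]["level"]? 2.51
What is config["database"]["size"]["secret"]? False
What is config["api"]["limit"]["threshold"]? 8080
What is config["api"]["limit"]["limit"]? 9.97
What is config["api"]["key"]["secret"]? False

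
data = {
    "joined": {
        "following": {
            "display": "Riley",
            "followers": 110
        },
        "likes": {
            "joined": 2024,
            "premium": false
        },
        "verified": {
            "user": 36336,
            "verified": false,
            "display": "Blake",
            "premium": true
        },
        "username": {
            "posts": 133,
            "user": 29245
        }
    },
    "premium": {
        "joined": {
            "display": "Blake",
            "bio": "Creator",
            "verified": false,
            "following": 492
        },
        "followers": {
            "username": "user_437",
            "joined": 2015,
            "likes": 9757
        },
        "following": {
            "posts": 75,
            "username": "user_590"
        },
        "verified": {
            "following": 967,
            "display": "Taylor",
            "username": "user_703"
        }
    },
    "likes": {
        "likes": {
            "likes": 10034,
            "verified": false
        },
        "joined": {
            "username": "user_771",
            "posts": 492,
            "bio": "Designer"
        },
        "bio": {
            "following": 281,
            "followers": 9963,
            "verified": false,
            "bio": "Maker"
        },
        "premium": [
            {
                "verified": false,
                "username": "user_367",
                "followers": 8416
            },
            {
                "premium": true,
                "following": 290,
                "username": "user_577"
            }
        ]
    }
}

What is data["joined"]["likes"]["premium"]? False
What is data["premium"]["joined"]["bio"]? "Creator"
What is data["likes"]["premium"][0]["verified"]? False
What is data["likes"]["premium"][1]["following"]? 290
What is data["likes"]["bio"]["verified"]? False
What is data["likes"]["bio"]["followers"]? 9963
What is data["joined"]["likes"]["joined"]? 2024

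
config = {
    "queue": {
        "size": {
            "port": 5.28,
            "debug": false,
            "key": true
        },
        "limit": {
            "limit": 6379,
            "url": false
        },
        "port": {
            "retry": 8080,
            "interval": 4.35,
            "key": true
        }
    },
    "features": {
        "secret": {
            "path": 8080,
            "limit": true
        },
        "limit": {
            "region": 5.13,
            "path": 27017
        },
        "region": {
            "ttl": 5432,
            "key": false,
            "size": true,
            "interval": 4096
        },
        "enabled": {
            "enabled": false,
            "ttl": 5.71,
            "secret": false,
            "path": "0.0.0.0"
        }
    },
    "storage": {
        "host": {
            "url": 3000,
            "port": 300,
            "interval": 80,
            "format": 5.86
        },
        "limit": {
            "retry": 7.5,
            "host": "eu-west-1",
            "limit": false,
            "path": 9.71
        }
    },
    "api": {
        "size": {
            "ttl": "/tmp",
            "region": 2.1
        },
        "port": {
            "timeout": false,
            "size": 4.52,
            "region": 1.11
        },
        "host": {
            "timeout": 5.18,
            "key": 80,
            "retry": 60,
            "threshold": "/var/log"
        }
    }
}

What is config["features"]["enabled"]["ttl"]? 5.71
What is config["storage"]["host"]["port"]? 300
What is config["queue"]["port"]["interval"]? 4.35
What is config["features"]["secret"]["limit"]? True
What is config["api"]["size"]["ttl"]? "/tmp"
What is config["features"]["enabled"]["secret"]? False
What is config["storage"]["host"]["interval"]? 80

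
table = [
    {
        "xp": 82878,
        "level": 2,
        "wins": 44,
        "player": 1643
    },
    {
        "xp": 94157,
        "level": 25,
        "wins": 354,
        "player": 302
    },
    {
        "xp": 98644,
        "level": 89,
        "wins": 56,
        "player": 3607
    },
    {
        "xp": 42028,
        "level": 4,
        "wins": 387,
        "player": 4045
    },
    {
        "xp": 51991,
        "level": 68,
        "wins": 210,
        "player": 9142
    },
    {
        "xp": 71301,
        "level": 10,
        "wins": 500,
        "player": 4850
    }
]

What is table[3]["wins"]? 387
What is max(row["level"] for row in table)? 89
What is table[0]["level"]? 2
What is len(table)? 6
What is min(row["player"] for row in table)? 302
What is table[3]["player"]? 4045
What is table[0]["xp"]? 82878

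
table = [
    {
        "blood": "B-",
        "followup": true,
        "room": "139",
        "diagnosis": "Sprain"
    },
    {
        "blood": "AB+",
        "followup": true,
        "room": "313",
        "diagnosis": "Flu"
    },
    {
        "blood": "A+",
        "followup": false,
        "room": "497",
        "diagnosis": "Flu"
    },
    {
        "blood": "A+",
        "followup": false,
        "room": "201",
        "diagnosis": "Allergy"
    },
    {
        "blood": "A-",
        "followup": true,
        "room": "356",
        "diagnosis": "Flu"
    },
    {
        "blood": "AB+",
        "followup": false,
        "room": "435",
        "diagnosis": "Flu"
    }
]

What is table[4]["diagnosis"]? "Flu"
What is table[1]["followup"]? True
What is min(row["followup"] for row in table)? False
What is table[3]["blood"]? "A+"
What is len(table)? 6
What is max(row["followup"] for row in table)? True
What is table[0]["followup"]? True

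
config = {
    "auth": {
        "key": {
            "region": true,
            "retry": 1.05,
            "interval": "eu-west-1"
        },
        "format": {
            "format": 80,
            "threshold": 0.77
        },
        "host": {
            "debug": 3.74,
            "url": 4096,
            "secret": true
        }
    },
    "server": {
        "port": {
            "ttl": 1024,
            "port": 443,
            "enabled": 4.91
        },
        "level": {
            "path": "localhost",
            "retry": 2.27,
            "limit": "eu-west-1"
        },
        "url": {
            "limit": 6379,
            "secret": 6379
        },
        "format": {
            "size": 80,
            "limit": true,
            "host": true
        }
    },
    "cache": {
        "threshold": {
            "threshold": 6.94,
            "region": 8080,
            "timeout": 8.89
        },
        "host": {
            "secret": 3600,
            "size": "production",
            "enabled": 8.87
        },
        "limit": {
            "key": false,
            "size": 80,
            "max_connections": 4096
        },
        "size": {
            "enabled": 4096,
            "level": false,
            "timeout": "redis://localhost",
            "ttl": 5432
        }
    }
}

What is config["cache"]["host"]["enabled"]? 8.87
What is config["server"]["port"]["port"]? 443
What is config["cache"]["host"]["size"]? "production"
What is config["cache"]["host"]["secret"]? 3600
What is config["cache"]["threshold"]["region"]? 8080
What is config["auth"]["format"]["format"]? 80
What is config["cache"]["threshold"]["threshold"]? 6.94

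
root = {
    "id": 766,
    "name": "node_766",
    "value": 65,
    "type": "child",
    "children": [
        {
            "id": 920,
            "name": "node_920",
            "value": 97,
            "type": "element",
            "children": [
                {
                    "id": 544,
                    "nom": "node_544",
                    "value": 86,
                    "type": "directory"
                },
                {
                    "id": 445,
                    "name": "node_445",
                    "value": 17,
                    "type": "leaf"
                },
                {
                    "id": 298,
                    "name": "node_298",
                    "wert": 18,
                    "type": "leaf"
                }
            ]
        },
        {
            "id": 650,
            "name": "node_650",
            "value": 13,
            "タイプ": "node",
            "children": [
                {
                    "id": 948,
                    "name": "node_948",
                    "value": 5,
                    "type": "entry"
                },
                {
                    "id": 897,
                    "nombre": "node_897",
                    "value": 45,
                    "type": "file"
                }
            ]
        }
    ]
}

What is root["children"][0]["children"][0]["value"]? 86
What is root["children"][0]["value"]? 97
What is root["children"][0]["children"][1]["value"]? 17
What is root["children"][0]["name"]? "node_920"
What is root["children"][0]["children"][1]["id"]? 445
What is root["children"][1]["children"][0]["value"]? 5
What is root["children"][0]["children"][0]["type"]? "directory"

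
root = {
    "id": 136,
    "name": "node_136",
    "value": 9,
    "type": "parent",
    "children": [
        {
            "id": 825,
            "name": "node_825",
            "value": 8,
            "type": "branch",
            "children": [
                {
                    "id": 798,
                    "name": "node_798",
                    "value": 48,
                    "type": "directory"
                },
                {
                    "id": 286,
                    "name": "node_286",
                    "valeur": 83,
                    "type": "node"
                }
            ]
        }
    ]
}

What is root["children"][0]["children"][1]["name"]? "node_286"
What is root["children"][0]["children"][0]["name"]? "node_798"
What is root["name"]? "node_136"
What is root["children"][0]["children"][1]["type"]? "node"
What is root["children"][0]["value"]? 8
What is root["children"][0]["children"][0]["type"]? "directory"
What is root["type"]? "parent"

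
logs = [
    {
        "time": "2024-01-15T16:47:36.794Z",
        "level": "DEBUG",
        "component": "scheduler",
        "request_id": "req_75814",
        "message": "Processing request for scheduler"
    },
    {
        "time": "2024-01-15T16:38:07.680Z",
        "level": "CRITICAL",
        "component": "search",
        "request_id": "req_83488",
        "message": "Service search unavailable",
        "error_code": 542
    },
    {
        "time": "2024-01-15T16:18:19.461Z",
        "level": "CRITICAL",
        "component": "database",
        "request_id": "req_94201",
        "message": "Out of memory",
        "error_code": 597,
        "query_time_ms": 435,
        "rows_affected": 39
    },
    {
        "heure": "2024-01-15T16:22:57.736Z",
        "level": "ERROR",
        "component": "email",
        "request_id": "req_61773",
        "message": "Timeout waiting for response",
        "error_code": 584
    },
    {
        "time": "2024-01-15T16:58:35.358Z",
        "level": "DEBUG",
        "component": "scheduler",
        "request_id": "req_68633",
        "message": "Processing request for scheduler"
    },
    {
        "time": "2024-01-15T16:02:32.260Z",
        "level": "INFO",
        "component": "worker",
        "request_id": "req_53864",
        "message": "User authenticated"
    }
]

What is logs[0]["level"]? "DEBUG"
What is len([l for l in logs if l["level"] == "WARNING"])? 0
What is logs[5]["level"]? "INFO"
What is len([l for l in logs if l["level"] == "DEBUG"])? 2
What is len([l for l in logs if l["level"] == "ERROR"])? 1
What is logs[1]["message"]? "Service search unavailable"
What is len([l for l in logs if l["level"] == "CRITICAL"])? 2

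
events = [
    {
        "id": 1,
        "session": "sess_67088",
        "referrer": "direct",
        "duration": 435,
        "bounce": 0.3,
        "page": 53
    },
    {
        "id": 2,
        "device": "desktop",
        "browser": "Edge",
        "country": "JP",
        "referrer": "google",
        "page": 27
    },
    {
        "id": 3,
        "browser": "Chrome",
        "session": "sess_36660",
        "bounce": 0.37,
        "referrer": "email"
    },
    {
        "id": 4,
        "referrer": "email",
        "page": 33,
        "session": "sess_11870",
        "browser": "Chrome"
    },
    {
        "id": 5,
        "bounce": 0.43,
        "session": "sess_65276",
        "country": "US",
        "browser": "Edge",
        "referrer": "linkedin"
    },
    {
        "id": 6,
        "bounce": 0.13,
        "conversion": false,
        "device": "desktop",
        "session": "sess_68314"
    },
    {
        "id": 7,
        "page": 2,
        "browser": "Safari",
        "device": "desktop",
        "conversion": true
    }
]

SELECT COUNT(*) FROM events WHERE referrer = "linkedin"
1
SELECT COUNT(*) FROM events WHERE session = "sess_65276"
1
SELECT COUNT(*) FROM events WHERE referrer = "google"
1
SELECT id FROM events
[1, 2, 3, 4, 5, 6, 7]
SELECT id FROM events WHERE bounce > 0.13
[1, 3, 5]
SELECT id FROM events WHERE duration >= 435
[1]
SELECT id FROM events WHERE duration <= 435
[1]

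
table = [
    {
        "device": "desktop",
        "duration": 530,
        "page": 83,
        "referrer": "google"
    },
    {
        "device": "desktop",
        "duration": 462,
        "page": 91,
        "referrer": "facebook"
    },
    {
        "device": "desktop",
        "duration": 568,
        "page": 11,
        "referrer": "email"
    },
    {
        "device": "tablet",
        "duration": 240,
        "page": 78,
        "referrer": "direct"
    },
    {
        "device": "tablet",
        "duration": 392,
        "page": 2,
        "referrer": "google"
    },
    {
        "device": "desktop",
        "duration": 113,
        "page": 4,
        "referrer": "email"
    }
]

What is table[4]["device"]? "tablet"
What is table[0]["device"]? "desktop"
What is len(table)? 6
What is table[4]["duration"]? 392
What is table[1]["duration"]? 462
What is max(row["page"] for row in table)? 91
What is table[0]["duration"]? 530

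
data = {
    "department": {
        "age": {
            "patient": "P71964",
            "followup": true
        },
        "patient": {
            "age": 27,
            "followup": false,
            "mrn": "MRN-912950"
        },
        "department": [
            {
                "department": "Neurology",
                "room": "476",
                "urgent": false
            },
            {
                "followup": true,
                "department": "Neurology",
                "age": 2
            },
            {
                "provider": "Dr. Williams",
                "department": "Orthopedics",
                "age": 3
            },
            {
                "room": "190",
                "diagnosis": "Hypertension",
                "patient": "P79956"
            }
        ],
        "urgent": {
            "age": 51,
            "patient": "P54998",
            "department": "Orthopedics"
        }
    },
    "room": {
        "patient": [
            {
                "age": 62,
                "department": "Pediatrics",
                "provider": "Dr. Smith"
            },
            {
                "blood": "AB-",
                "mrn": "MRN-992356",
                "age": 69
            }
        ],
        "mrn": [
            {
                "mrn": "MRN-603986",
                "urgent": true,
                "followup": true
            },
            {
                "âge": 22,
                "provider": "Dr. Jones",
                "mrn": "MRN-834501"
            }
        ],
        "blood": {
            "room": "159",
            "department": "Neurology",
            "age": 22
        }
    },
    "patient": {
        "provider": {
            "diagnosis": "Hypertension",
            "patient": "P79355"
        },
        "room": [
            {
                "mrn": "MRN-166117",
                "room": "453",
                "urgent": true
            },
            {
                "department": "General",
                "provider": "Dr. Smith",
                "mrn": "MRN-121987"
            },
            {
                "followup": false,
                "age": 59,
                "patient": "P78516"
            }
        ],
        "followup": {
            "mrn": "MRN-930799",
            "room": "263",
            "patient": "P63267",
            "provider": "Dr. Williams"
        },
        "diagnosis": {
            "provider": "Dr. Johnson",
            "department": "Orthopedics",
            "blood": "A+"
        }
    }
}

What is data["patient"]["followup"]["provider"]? "Dr. Williams"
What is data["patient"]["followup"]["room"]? "263"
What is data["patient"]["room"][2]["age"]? 59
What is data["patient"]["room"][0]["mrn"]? "MRN-166117"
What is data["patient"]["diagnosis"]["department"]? "Orthopedics"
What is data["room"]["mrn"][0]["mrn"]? "MRN-603986"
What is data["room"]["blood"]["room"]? "159"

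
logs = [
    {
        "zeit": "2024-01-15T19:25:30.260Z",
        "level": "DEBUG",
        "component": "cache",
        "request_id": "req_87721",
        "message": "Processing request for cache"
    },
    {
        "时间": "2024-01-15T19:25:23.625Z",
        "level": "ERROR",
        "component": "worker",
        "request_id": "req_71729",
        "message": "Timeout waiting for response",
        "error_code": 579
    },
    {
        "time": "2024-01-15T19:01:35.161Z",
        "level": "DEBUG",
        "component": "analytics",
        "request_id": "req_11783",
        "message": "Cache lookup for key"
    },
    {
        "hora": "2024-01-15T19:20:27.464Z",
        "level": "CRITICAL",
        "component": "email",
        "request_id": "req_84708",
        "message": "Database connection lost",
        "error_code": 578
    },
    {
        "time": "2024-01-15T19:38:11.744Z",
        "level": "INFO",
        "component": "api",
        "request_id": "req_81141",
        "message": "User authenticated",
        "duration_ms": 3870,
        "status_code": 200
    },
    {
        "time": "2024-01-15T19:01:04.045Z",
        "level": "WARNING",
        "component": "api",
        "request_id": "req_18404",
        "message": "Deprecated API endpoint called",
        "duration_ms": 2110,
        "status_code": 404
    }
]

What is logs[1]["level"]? "ERROR"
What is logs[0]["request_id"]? "req_87721"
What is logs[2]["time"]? "2024-01-15T19:01:35.161Z"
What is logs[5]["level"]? "WARNING"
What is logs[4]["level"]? "INFO"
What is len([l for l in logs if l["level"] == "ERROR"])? 1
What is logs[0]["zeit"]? "2024-01-15T19:25:30.260Z"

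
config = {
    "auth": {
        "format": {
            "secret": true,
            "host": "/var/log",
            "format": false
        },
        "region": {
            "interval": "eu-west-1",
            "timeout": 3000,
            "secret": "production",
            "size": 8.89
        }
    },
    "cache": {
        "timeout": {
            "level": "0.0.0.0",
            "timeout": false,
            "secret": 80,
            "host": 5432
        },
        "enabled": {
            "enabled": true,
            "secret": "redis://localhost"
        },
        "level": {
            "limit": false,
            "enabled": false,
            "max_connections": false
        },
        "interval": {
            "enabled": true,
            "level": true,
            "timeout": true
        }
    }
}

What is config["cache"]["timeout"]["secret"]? 80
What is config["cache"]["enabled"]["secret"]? "redis://localhost"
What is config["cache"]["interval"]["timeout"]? True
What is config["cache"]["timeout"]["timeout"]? False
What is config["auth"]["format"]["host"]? "/var/log"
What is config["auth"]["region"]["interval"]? "eu-west-1"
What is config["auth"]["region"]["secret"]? "production"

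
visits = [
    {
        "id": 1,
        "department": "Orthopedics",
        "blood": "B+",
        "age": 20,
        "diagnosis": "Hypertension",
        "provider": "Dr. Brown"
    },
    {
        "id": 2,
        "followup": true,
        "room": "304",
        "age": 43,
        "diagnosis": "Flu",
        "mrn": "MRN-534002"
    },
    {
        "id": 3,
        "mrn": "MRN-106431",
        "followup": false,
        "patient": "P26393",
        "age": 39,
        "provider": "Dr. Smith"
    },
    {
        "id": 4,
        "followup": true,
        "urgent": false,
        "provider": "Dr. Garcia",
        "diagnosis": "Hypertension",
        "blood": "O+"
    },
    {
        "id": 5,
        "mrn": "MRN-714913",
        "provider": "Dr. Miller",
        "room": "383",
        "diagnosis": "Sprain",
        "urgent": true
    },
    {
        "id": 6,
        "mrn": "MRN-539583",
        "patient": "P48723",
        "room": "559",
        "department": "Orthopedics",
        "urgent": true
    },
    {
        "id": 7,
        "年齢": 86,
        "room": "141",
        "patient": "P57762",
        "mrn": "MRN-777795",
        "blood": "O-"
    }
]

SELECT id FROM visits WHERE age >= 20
[1, 2, 3]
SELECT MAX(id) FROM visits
7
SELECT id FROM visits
[1, 2, 3, 4, 5, 6, 7]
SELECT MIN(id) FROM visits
1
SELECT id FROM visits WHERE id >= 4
[4, 5, 6, 7]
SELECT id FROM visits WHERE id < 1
[]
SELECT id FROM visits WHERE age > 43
[]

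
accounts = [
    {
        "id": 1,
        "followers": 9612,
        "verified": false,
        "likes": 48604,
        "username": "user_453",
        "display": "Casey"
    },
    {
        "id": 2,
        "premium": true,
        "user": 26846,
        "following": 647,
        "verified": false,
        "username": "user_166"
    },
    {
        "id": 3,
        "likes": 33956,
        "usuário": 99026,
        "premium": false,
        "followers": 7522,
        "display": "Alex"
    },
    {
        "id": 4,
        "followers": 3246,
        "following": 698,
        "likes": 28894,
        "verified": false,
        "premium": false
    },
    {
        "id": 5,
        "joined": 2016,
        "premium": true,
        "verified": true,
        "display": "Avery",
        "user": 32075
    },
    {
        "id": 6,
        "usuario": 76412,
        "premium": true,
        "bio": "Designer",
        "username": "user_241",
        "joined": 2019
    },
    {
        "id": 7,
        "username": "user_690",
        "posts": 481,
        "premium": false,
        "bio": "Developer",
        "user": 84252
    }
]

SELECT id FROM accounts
[1, 2, 3, 4, 5, 6, 7]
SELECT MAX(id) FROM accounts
7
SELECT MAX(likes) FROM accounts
48604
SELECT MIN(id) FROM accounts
1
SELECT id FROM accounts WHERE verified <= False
[1, 2, 4]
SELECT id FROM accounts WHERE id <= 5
[1, 2, 3, 4, 5]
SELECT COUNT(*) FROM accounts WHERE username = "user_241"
1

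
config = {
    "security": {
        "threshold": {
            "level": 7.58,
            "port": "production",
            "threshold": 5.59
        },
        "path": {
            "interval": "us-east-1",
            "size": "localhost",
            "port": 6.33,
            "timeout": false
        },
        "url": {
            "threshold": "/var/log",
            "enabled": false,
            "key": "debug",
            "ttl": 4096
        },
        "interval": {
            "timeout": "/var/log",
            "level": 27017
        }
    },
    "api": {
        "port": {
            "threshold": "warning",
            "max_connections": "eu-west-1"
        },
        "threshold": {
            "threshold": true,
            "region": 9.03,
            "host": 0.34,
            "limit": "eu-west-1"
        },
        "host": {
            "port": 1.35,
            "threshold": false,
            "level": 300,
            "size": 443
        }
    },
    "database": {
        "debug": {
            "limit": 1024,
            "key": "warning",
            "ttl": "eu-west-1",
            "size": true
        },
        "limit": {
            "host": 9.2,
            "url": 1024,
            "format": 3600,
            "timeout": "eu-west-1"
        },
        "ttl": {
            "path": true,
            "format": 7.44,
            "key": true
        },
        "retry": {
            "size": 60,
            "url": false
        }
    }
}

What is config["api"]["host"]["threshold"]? False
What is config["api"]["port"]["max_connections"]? "eu-west-1"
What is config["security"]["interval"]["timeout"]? "/var/log"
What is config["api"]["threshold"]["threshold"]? True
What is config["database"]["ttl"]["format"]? 7.44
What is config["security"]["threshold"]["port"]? "production"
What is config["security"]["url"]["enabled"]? False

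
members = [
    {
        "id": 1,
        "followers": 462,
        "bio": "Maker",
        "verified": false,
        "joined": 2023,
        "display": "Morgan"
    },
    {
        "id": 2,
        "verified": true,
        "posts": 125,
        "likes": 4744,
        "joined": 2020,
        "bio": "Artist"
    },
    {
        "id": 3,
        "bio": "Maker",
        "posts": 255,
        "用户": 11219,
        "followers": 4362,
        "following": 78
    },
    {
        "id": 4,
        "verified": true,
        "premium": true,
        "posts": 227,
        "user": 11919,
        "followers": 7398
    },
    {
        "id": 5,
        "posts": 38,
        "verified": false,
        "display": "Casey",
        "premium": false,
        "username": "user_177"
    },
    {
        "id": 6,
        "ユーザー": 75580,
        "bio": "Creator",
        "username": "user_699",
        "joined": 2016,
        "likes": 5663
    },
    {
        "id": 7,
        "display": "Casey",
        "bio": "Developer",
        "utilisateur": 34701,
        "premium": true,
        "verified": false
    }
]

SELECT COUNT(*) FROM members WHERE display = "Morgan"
1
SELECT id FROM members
[1, 2, 3, 4, 5, 6, 7]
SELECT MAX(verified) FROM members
True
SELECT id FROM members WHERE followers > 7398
[]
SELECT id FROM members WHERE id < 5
[1, 2, 3, 4]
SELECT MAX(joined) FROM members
2023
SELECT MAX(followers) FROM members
7398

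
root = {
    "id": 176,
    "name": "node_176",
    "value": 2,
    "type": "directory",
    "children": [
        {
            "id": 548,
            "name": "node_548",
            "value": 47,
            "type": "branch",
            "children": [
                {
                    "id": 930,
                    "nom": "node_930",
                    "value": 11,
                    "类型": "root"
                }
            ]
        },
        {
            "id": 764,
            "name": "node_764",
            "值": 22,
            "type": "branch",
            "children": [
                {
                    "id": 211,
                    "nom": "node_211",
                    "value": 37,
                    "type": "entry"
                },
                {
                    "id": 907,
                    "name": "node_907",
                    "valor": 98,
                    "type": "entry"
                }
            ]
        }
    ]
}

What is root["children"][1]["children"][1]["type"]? "entry"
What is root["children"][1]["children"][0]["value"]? 37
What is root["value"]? 2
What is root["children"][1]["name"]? "node_764"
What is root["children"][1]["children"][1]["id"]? 907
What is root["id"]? 176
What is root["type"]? "directory"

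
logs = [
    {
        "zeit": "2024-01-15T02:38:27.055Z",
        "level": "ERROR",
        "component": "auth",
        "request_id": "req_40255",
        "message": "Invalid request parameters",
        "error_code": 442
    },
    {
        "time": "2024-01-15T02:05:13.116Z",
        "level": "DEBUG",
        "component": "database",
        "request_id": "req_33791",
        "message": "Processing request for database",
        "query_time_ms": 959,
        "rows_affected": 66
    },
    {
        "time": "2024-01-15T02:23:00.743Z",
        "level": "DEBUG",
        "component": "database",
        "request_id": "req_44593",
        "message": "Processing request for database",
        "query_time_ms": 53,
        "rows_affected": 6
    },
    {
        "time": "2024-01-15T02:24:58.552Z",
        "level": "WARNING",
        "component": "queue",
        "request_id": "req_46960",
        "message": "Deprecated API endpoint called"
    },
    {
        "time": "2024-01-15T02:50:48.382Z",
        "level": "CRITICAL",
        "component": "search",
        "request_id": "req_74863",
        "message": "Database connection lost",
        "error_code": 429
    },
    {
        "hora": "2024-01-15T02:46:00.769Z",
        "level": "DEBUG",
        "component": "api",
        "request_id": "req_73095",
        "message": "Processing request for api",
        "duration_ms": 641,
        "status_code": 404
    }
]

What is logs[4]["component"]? "search"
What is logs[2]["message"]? "Processing request for database"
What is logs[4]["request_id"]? "req_74863"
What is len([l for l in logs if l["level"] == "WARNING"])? 1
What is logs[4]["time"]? "2024-01-15T02:50:48.382Z"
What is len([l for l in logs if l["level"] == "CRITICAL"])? 1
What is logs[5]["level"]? "DEBUG"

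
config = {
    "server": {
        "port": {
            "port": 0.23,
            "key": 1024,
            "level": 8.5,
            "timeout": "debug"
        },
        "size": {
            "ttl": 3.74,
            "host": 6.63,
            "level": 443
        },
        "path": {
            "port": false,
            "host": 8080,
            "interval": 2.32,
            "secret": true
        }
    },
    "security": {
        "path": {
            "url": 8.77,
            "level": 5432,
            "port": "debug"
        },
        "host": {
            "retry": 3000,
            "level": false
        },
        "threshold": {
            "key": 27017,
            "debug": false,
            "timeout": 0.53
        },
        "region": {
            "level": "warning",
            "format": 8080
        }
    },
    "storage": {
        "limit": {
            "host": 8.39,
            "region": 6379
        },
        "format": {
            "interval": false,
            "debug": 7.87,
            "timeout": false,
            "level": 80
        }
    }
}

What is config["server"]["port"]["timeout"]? "debug"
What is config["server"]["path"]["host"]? 8080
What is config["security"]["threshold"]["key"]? 27017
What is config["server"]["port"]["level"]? 8.5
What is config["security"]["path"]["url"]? 8.77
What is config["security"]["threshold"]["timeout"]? 0.53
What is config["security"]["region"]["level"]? "warning"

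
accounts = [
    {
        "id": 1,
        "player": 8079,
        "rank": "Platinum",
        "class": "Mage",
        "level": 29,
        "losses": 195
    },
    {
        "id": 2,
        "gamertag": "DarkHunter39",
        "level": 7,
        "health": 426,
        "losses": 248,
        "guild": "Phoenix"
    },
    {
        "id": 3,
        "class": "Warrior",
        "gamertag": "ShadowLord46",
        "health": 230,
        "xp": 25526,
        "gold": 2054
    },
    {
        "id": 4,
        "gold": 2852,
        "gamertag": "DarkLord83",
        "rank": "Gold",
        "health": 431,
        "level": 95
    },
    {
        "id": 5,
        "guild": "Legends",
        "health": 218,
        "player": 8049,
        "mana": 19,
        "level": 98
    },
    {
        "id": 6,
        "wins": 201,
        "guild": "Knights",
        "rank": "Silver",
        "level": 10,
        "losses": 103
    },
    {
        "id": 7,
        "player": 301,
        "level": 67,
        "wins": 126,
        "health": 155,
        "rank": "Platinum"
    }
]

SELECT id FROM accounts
[1, 2, 3, 4, 5, 6, 7]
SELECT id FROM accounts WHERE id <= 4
[1, 2, 3, 4]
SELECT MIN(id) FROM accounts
1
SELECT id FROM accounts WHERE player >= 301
[1, 5, 7]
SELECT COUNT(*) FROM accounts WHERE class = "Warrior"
1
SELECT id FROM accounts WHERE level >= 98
[5]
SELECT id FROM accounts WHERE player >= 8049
[1, 5]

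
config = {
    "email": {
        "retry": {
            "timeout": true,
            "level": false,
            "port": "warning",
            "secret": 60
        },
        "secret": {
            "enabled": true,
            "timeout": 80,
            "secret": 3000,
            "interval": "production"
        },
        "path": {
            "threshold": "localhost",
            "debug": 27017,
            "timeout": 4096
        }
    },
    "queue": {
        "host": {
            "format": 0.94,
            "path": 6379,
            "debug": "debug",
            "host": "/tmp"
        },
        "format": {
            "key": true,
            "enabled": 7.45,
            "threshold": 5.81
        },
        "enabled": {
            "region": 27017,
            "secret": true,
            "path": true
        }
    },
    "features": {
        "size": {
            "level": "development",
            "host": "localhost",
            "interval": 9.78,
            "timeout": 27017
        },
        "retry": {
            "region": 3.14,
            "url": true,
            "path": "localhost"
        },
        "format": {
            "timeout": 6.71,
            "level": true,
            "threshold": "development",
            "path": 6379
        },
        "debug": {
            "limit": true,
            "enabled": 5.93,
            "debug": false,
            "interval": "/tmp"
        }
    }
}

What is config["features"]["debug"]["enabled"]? 5.93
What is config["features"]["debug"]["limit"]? True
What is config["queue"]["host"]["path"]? 6379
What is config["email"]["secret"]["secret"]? 3000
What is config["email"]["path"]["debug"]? 27017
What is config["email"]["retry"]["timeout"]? True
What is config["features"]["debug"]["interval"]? "/tmp"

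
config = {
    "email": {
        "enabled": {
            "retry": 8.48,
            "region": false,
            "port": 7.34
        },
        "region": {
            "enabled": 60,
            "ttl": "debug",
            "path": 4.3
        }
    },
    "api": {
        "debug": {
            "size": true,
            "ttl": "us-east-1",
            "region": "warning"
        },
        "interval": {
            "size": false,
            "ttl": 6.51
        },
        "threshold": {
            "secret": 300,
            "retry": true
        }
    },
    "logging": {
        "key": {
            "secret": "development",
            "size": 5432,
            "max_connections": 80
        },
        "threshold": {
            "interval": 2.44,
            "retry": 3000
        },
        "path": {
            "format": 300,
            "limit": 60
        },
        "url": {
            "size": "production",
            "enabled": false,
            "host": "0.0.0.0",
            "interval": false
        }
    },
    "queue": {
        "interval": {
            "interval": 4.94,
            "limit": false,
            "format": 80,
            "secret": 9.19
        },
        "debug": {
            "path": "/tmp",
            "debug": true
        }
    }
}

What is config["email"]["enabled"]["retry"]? 8.48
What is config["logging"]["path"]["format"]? 300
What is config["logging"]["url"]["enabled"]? False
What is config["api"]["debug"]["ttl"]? "us-east-1"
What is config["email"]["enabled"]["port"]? 7.34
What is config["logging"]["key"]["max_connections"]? 80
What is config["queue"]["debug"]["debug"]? True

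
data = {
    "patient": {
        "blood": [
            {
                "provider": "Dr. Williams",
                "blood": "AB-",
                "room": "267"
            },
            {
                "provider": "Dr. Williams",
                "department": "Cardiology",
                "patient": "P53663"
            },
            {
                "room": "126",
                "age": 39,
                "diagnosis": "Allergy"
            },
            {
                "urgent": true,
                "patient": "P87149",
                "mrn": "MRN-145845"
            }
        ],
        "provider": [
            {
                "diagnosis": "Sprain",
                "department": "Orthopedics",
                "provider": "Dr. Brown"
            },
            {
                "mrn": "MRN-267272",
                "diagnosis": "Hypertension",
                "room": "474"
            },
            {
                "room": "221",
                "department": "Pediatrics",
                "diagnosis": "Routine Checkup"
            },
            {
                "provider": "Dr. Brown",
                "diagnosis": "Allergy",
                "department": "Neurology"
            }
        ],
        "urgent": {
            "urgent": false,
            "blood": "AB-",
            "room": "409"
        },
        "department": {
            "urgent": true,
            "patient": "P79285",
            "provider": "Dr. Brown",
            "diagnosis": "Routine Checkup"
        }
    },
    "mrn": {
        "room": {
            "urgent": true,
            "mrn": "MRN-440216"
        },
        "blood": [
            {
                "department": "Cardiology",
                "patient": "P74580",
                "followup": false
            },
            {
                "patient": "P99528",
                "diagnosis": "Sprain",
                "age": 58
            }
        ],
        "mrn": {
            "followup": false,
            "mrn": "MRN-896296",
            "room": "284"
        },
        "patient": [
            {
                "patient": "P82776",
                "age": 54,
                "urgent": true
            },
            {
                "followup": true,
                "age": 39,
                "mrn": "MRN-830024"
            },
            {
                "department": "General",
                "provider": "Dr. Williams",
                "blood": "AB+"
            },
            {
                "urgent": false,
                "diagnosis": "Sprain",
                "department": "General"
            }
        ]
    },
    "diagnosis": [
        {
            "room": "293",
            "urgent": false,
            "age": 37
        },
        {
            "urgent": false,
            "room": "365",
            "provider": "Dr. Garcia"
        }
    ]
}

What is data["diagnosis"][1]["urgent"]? False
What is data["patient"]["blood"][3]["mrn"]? "MRN-145845"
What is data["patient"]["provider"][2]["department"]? "Pediatrics"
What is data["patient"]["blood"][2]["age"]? 39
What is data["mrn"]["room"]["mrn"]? "MRN-440216"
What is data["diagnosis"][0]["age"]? 37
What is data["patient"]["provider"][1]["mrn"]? "MRN-267272"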